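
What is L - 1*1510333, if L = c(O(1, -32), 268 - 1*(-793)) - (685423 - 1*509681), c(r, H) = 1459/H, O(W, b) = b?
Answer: -1788924116/1061 ≈ -1.6861e+6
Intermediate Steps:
L = -186460803/1061 (L = 1459/(268 - 1*(-793)) - (685423 - 1*509681) = 1459/(268 + 793) - (685423 - 509681) = 1459/1061 - 1*175742 = 1459*(1/1061) - 175742 = 1459/1061 - 175742 = -186460803/1061 ≈ -1.7574e+5)
L - 1*1510333 = -186460803/1061 - 1*1510333 = -186460803/1061 - 1510333 = -1788924116/1061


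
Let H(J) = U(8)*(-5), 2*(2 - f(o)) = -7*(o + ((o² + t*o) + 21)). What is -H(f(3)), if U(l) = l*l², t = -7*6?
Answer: 2560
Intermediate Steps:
t = -42
U(l) = l³
f(o) = 151/2 - 287*o/2 + 7*o²/2 (f(o) = 2 - (-7)*(o + ((o² - 42*o) + 21))/2 = 2 - (-7)*(o + (21 + o² - 42*o))/2 = 2 - (-7)*(21 + o² - 41*o)/2 = 2 - (-147 - 7*o² + 287*o)/2 = 2 + (147/2 - 287*o/2 + 7*o²/2) = 151/2 - 287*o/2 + 7*o²/2)
H(J) = -2560 (H(J) = 8³*(-5) = 512*(-5) = -2560)
-H(f(3)) = -1*(-2560) = 2560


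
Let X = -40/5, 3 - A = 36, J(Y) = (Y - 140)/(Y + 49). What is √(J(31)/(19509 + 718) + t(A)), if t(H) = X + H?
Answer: I*√6709768099315/404540 ≈ 6.4031*I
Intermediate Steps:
J(Y) = (-140 + Y)/(49 + Y)
A = -33 (A = 3 - 1*36 = 3 - 36 = -33)
X = -8 (X = -40*⅕ = -8)
t(H) = -8 + H
√(J(31)/(19509 + 718) + t(A)) = √(((-140 + 31)/(49 + 31))/(19509 + 718) + (-8 - 33)) = √((-109/80)/20227 - 41) = √(((1/80)*(-109))*(1/20227) - 41) = √(-109/80*1/20227 - 41) = √(-109/1618160 - 41) = √(-66344669/1618160) = I*√6709768099315/404540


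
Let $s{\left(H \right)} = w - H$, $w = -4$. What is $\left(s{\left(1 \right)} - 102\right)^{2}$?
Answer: $11449$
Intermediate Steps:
$s{\left(H \right)} = -4 - H$
$\left(s{\left(1 \right)} - 102\right)^{2} = \left(\left(-4 - 1\right) - 102\right)^{2} = \left(-5 - 102\right)^{2} = \left(-107\right)^{2} = 11449$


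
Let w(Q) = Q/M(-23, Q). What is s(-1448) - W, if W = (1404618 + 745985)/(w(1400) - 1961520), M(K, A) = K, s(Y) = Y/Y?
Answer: 94580229/45116360 ≈ 2.0964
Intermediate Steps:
s(Y) = 1
w(Q) = -Q/23 (w(Q) = Q/(-23) = Q*(-1/23) = -Q/23)
W = -49463869/45116360 (W = (1404618 + 745985)/(-1/23*1400 - 1961520) = 2150603/(-1400/23 - 1961520) = 2150603/(-45116360/23) = 2150603*(-23/45116360) = -49463869/45116360 ≈ -1.0964)
s(-1448) - W = 1 - 1*(-49463869/45116360) = 1 + 49463869/45116360 = 94580229/45116360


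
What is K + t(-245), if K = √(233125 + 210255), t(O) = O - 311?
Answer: -556 + 2*√110845 ≈ 109.87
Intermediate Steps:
t(O) = -311 + O
K = 2*√110845 (K = √443380 = 2*√110845 ≈ 665.87)
K + t(-245) = 2*√110845 + (-311 - 245) = 2*√110845 - 556 = -556 + 2*√110845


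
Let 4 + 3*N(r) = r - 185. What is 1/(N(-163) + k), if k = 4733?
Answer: 3/13847 ≈ 0.00021665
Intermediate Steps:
N(r) = -63 + r/3 (N(r) = -4/3 + (r - 185)/3 = -4/3 + (-185 + r)/3 = -4/3 + (-185/3 + r/3) = -63 + r/3)
1/(N(-163) + k) = 1/((-63 + (1/3)*(-163)) + 4733) = 1/((-63 - 163/3) + 4733) = 1/(-352/3 + 4733) = 1/(13847/3) = 3/13847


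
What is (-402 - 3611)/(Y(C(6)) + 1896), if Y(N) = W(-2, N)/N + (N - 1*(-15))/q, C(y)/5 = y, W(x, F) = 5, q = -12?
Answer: -48156/22709 ≈ -2.1206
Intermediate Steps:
C(y) = 5*y
Y(N) = -5/4 + 5/N - N/12 (Y(N) = 5/N + (N - 1*(-15))/(-12) = 5/N + (N + 15)*(-1/12) = 5/N + (15 + N)*(-1/12) = 5/N + (-5/4 - N/12) = -5/4 + 5/N - N/12)
(-402 - 3611)/(Y(C(6)) + 1896) = (-402 - 3611)/((60 - 5*6*(15 + 5*6))/(12*((5*6))) + 1896) = -4013/((1/12)*(60 - 1*30*(15 + 30))/30 + 1896) = -4013/((1/12)*(1/30)*(60 - 1*30*45) + 1896) = -4013/((1/12)*(1/30)*(60 - 1350) + 1896) = -4013/((1/12)*(1/30)*(-1290) + 1896) = -4013/(-43/12 + 1896) = -4013/22709/12 = -4013*12/22709 = -48156/22709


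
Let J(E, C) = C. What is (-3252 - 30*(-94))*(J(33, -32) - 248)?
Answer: 120960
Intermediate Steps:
(-3252 - 30*(-94))*(J(33, -32) - 248) = (-3252 - 30*(-94))*(-32 - 248) = (-3252 + 2820)*(-280) = -432*(-280) = 120960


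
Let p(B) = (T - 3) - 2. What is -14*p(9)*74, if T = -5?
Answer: 10360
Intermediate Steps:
p(B) = -10 (p(B) = (-5 - 3) - 2 = -8 - 2 = -10)
-14*p(9)*74 = -14*(-10)*74 = 140*74 = 10360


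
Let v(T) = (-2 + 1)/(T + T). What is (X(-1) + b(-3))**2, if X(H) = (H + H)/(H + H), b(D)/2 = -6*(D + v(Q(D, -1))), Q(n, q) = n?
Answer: 1225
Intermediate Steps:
v(T) = -1/(2*T)
b(D) = -12*D + 6/D (b(D) = 2*(-6*(D - 1/(2*D))) = 2*(-6*D + 3/D) = -12*D + 6/D)
X(H) = 1 (X(H) = (2*H)/((2*H)) = (2*H)*(1/(2*H)) = 1)
(X(-1) + b(-3))**2 = (1 + (-12*(-3) + 6/(-3)))**2 = (1 + (36 + 6*(-1/3)))**2 = (1 + (36 - 2))**2 = (1 + 34)**2 = 35**2 = 1225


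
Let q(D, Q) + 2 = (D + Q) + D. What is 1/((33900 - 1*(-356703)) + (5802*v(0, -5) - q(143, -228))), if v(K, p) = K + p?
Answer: 1/361537 ≈ 2.7660e-6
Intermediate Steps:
q(D, Q) = -2 + Q + 2*D (q(D, Q) = -2 + ((D + Q) + D) = -2 + (Q + 2*D) = -2 + Q + 2*D)
1/((33900 - 1*(-356703)) + (5802*v(0, -5) - q(143, -228))) = 1/((33900 - 1*(-356703)) + (5802*(0 - 5) - (-2 - 228 + 2*143))) = 1/((33900 + 356703) + (5802*(-5) - (-2 - 228 + 286))) = 1/(390603 + (-29010 - 1*56)) = 1/(390603 + (-29010 - 56)) = 1/(390603 - 29066) = 1/361537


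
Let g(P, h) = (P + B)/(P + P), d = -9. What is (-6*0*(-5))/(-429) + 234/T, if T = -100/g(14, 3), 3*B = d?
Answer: -1287/1400 ≈ -0.91929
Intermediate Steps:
B = -3 (B = (⅓)*(-9) = -3)
g(P, h) = (-3 + P)/(2*P) (g(P, h) = (P - 3)/(P + P) = (-3 + P)/((2*P)) = (-3 + P)*(1/(2*P)) = (-3 + P)/(2*P))
T = -2800/11 (T = -100*28/(-3 + 14) = -100/((½)*(1/14)*11) = -100/11/28 = -100*28/11 = -2800/11 ≈ -254.55)
(-6*0*(-5))/(-429) + 234/T = (-6*0*(-5))/(-429) + 234/(-2800/11) = (0*(-5))*(-1/429) + 234*(-11/2800) = 0*(-1/429) - 1287/1400 = 0 - 1287/1400 = -1287/1400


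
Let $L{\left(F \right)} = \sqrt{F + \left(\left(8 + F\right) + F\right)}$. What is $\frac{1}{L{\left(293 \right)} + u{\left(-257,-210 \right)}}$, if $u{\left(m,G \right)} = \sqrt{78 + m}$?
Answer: $\frac{1}{\sqrt{887} + i \sqrt{179}} \approx 0.027939 - 0.012551 i$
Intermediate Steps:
$L{\left(F \right)} = \sqrt{8 + 3 F}$ ($L{\left(F \right)} = \sqrt{F + \left(8 + 2 F\right)} = \sqrt{8 + 3 F}$)
$\frac{1}{L{\left(293 \right)} + u{\left(-257,-210 \right)}} = \frac{1}{\sqrt{8 + 3 \cdot 293} + \sqrt{78 - 257}} = \frac{1}{\sqrt{8 + 879} + \sqrt{-179}} = \frac{1}{\sqrt{887} + i \sqrt{179}}$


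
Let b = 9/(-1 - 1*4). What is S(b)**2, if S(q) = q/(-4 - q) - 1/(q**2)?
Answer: 206116/793881 ≈ 0.25963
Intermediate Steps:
b = -9/5 (b = 9/(-1 - 4) = 9/(-5) = 9*(-1/5) = -9/5 ≈ -1.8000)
S(q) = -1/q**2 + q/(-4 - q) (S(q) = q/(-4 - q) - 1/q**2 = -1/q**2 + q/(-4 - q))
S(b)**2 = ((-4 - 1*(-9/5) - (-9/5)**3)/((-9/5)**2*(4 - 9/5)))**2 = (25*(-4 + 9/5 - 1*(-729/125))/(81*(11/5)))**2 = ((25/81)*(5/11)*(-4 + 9/5 + 729/125))**2 = ((25/81)*(5/11)*(454/125))**2 = (454/891)**2 = 206116/793881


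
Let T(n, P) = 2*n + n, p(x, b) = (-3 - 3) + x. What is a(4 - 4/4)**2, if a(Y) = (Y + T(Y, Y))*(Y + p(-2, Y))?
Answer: 3600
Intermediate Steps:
p(x, b) = -6 + x
T(n, P) = 3*n
a(Y) = 4*Y*(-8 + Y) (a(Y) = (Y + 3*Y)*(Y + (-6 - 2)) = (4*Y)*(Y - 8) = (4*Y)*(-8 + Y) = 4*Y*(-8 + Y))
a(4 - 4/4)**2 = (4*(4 - 4/4)*(-8 + (4 - 4/4)))**2 = (4*(4 - 1*1)*(-8 + (4 - 1*1)))**2 = (4*(4 - 1)*(-8 + (4 - 1)))**2 = (4*3*(-8 + 3))**2 = (4*3*(-5))**2 = (-60)**2 = 3600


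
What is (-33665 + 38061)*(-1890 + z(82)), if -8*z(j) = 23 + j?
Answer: -16732275/2 ≈ -8.3661e+6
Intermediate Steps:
z(j) = -23/8 - j/8 (z(j) = -(23 + j)/8 = -23/8 - j/8)
(-33665 + 38061)*(-1890 + z(82)) = (-33665 + 38061)*(-1890 + (-23/8 - ⅛*82)) = 4396*(-1890 + (-23/8 - 41/4)) = 4396*(-1890 - 105/8) = 4396*(-15225/8) = -16732275/2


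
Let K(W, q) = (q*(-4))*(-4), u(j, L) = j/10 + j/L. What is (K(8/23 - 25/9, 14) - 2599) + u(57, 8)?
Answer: -94487/40 ≈ -2362.2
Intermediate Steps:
u(j, L) = j/10 + j/L (u(j, L) = j*(1/10) + j/L = j/10 + j/L)
K(W, q) = 16*q (K(W, q) = -4*q*(-4) = 16*q)
(K(8/23 - 25/9, 14) - 2599) + u(57, 8) = (16*14 - 2599) + ((1/10)*57 + 57/8) = (224 - 2599) + (57/10 + 57*(1/8)) = -2375 + (57/10 + 57/8) = -2375 + 513/40 = -94487/40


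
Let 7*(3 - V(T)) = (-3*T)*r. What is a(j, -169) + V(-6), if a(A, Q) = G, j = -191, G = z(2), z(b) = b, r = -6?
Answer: 143/7 ≈ 20.429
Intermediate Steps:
G = 2
a(A, Q) = 2
V(T) = 3 - 18*T/7 (V(T) = 3 - (-3*T)*(-6)/7 = 3 - 18*T/7)
a(j, -169) + V(-6) = 2 + (3 - 18/7*(-6)) = 2 + (3 + 108/7) = 2 + 129/7 = 143/7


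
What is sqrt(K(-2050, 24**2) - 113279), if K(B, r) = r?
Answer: I*sqrt(112703) ≈ 335.71*I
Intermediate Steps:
sqrt(K(-2050, 24**2) - 113279) = sqrt(24**2 - 113279) = sqrt(576 - 113279) = sqrt(-112703) = I*sqrt(112703)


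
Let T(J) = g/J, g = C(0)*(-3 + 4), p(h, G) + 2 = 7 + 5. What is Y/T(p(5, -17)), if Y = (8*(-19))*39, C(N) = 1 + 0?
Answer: -59280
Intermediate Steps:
p(h, G) = 10 (p(h, G) = -2 + (7 + 5) = -2 + 12 = 10)
C(N) = 1
g = 1 (g = 1*(-3 + 4) = 1*1 = 1)
Y = -5928 (Y = -152*39 = -5928)
T(J) = 1/J
Y/T(p(5, -17)) = -5928/(1/10) = -5928/1/10 = -5928*10 = -59280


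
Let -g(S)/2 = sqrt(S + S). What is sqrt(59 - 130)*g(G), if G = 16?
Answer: -8*I*sqrt(142) ≈ -95.331*I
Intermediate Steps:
g(S) = -2*sqrt(2)*sqrt(S) (g(S) = -2*sqrt(S + S) = -2*sqrt(2)*sqrt(S))
sqrt(59 - 130)*g(G) = sqrt(59 - 130)*(-2*sqrt(2)*sqrt(16)) = sqrt(-71)*(-2*sqrt(2)*4) = (I*sqrt(71))*(-8*sqrt(2)) = -8*I*sqrt(142)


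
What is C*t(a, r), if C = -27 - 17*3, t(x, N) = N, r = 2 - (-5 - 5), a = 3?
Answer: -936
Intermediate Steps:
r = 12 (r = 2 - 1*(-10) = 2 + 10 = 12)
C = -78 (C = -27 - 51 = -78)
C*t(a, r) = -78*12 = -936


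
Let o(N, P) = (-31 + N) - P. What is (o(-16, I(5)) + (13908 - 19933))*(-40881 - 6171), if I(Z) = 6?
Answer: 285982056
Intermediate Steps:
o(N, P) = -31 + N - P
(o(-16, I(5)) + (13908 - 19933))*(-40881 - 6171) = ((-31 - 16 - 1*6) + (13908 - 19933))*(-40881 - 6171) = ((-31 - 16 - 6) - 6025)*(-47052) = (-53 - 6025)*(-47052) = -6078*(-47052) = 285982056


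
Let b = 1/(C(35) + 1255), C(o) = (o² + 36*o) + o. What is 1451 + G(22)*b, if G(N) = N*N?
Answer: 5478009/3775 ≈ 1451.1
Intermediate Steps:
G(N) = N²
C(o) = o² + 37*o
b = 1/3775 (b = 1/(35*(37 + 35) + 1255) = 1/(35*72 + 1255) = 1/(2520 + 1255) = 1/3775 ≈ 0.00026490)
1451 + G(22)*b = 1451 + 22²*(1/3775) = 1451 + 484*(1/3775) = 1451 + 484/3775 = 5478009/3775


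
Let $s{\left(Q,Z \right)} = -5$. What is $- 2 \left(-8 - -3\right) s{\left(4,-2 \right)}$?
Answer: $-50$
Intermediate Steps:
$- 2 \left(-8 - -3\right) s{\left(4,-2 \right)} = - 2 \left(-8 - -3\right) \left(-5\right) = - 2 \left(-8 + 3\right) \left(-5\right) = \left(-2\right) \left(-5\right) \left(-5\right) = 10 \left(-5\right) = -50$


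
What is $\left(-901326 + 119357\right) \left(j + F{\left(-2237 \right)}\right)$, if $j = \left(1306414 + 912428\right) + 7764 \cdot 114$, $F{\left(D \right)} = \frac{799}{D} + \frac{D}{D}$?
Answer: $- \frac{5429610152974936}{2237} \approx -2.4272 \cdot 10^{12}$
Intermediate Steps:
$F{\left(D \right)} = 1 + \frac{799}{D}$ ($F{\left(D \right)} = \frac{799}{D} + 1 = 1 + \frac{799}{D}$)
$j = 3103938$ ($j = 2218842 + 885096 = 3103938$)
$\left(-901326 + 119357\right) \left(j + F{\left(-2237 \right)}\right) = \left(-901326 + 119357\right) \left(3103938 + \frac{799 - 2237}{-2237}\right) = - 781969 \left(3103938 - - \frac{1438}{2237}\right) = - 781969 \left(3103938 + \frac{1438}{2237}\right) = \left(-781969\right) \frac{6943510744}{2237} = - \frac{5429610152974936}{2237}$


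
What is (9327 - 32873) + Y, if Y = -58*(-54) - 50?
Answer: -20464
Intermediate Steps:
Y = 3082 (Y = 3132 - 50 = 3082)
(9327 - 32873) + Y = (9327 - 32873) + 3082 = -23546 + 3082 = -20464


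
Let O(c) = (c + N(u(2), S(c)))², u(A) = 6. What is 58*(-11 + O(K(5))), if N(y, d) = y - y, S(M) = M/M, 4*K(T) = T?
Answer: -4379/8 ≈ -547.38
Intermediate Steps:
K(T) = T/4
S(M) = 1
N(y, d) = 0
O(c) = c² (O(c) = (c + 0)² = c²)
58*(-11 + O(K(5))) = 58*(-11 + ((¼)*5)²) = 58*(-11 + (5/4)²) = 58*(-11 + 25/16) = 58*(-151/16) = -4379/8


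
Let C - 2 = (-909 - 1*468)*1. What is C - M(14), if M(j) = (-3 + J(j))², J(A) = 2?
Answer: -1376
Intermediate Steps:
C = -1375 (C = 2 + (-909 - 1*468)*1 = 2 + (-909 - 468)*1 = 2 - 1377*1 = 2 - 1377 = -1375)
M(j) = 1 (M(j) = (-3 + 2)² = (-1)² = 1)
C - M(14) = -1375 - 1*1 = -1375 - 1 = -1376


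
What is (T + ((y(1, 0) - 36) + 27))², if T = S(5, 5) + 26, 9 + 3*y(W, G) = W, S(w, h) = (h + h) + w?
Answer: 7744/9 ≈ 860.44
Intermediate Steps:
S(w, h) = w + 2*h (S(w, h) = 2*h + w = w + 2*h)
y(W, G) = -3 + W/3
T = 41 (T = (5 + 2*5) + 26 = (5 + 10) + 26 = 15 + 26 = 41)
(T + ((y(1, 0) - 36) + 27))² = (41 + (((-3 + (⅓)*1) - 36) + 27))² = (41 + (((-3 + ⅓) - 36) + 27))² = (41 + ((-8/3 - 36) + 27))² = (41 + (-116/3 + 27))² = (41 - 35/3)² = (88/3)² = 7744/9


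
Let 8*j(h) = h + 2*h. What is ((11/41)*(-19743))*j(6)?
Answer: -1954557/164 ≈ -11918.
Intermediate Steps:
j(h) = 3*h/8 (j(h) = (h + 2*h)/8 = (3*h)/8 = 3*h/8)
((11/41)*(-19743))*j(6) = ((11/41)*(-19743))*((3/8)*6) = ((11*(1/41))*(-19743))*(9/4) = ((11/41)*(-19743))*(9/4) = -217173/41*9/4 = -1954557/164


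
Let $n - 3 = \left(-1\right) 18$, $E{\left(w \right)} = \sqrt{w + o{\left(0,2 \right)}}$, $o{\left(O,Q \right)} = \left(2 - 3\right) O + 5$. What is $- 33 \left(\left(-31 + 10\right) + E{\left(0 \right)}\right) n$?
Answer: $-10395 + 495 \sqrt{5} \approx -9288.1$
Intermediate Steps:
$o{\left(O,Q \right)} = 5 - O$ ($o{\left(O,Q \right)} = \left(2 - 3\right) O + 5 = - O + 5 = 5 - O$)
$E{\left(w \right)} = \sqrt{5 + w}$ ($E{\left(w \right)} = \sqrt{w + \left(5 - 0\right)} = \sqrt{w + \left(5 + 0\right)} = \sqrt{w + 5} = \sqrt{5 + w}$)
$n = -15$ ($n = 3 - 18 = -15$)
$- 33 \left(\left(-31 + 10\right) + E{\left(0 \right)}\right) n = - 33 \left(\left(-31 + 10\right) + \sqrt{5 + 0}\right) \left(-15\right) = - 33 \left(-21 + \sqrt{5}\right) \left(-15\right) = \left(693 - 33 \sqrt{5}\right) \left(-15\right) = -10395 + 495 \sqrt{5}$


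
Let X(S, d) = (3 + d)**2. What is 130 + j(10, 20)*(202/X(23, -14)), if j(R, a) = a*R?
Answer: 56130/121 ≈ 463.88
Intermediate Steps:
j(R, a) = R*a
130 + j(10, 20)*(202/X(23, -14)) = 130 + (10*20)*(202/((3 - 14)**2)) = 130 + 200*(202/((-11)**2)) = 130 + 200*(202/121) = 130 + 40400/121 = 56130/121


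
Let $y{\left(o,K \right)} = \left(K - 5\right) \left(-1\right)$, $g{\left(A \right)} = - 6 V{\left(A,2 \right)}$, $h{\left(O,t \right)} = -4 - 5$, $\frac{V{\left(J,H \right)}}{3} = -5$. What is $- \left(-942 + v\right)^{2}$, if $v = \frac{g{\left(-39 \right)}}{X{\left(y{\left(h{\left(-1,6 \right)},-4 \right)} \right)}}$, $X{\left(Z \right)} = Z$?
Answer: $-868624$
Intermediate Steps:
$V{\left(J,H \right)} = -15$ ($V{\left(J,H \right)} = 3 \left(-5\right) = -15$)
$h{\left(O,t \right)} = -9$
$g{\left(A \right)} = 90$ ($g{\left(A \right)} = \left(-6\right) \left(-15\right) = 90$)
$y{\left(o,K \right)} = 5 - K$ ($y{\left(o,K \right)} = \left(-5 + K\right) \left(-1\right) = 5 - K$)
$v = 10$ ($v = \frac{90}{5 - -4} = \frac{90}{5 + 4} = \frac{90}{9} = 90 \cdot \frac{1}{9} = 10$)
$- \left(-942 + v\right)^{2} = - \left(-942 + 10\right)^{2} = - \left(-932\right)^{2} = \left(-1\right) 868624 = -868624$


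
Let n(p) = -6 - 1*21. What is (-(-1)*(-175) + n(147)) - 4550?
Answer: -4752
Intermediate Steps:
n(p) = -27 (n(p) = -6 - 21 = -27)
(-(-1)*(-175) + n(147)) - 4550 = (-(-1)*(-175) - 27) - 4550 = (-1*175 - 27) - 4550 = (-175 - 27) - 4550 = -202 - 4550 = -4752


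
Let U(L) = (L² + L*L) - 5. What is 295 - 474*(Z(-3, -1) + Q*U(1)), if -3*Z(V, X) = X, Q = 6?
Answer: 8669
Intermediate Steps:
Z(V, X) = -X/3
U(L) = -5 + 2*L² (U(L) = (L² + L²) - 5 = 2*L² - 5 = -5 + 2*L²)
295 - 474*(Z(-3, -1) + Q*U(1)) = 295 - 474*(-⅓*(-1) + 6*(-5 + 2*1²)) = 295 - 474*(⅓ + 6*(-5 + 2*1)) = 295 - 474*(⅓ + 6*(-5 + 2)) = 295 - 474*(⅓ + 6*(-3)) = 295 - 474*(⅓ - 18) = 295 - 474*(-53/3) = 295 + 8374 = 8669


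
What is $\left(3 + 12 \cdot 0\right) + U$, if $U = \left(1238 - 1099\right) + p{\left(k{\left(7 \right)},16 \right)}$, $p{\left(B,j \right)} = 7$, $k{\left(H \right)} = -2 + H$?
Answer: $149$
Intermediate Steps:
$U = 146$ ($U = \left(1238 - 1099\right) + 7 = 139 + 7 = 146$)
$\left(3 + 12 \cdot 0\right) + U = \left(3 + 12 \cdot 0\right) + 146 = \left(3 + 0\right) + 146 = 3 + 146 = 149$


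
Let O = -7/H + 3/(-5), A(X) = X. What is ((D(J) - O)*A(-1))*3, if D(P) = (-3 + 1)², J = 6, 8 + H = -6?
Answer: -123/10 ≈ -12.300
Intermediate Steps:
H = -14 (H = -8 - 6 = -14)
O = -⅒ (O = -7/(-14) + 3/(-5) = -7*(-1/14) + 3*(-⅕) = ½ - ⅗ = -⅒ ≈ -0.10000)
D(P) = 4 (D(P) = (-2)² = 4)
((D(J) - O)*A(-1))*3 = ((4 - 1*(-⅒))*(-1))*3 = ((4 + ⅒)*(-1))*3 = ((41/10)*(-1))*3 = -41/10*3 = -123/10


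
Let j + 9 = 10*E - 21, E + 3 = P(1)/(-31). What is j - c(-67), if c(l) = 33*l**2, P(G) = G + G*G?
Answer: -4594127/31 ≈ -1.4820e+5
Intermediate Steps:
P(G) = G + G**2
E = -95/31 (E = -3 + (1*(1 + 1))/(-31) = -3 + (1*2)*(-1/31) = -3 + 2*(-1/31) = -3 - 2/31 = -95/31 ≈ -3.0645)
j = -1880/31 (j = -9 + (10*(-95/31) - 21) = -9 + (-950/31 - 21) = -9 - 1601/31 = -1880/31 ≈ -60.645)
j - c(-67) = -1880/31 - 33*(-67)**2 = -1880/31 - 33*4489 = -1880/31 - 1*148137 = -1880/31 - 148137 = -4594127/31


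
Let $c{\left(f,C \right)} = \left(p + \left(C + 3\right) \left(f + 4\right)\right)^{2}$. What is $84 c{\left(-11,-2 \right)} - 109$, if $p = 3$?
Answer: $1235$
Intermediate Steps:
$c{\left(f,C \right)} = \left(3 + \left(3 + C\right) \left(4 + f\right)\right)^{2}$ ($c{\left(f,C \right)} = \left(3 + \left(C + 3\right) \left(f + 4\right)\right)^{2} = \left(3 + \left(3 + C\right) \left(4 + f\right)\right)^{2}$)
$84 c{\left(-11,-2 \right)} - 109 = 84 \left(15 + 3 \left(-11\right) + 4 \left(-2\right) - -22\right)^{2} - 109 = 84 \left(15 - 33 - 8 + 22\right)^{2} - 109 = 84 \left(-4\right)^{2} - 109 = 84 \cdot 16 - 109 = 1344 - 109 = 1235$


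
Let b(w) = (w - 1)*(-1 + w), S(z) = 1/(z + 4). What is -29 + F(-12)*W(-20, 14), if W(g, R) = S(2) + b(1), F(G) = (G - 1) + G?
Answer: -199/6 ≈ -33.167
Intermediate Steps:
F(G) = -1 + 2*G (F(G) = (-1 + G) + G = -1 + 2*G)
S(z) = 1/(4 + z)
b(w) = (-1 + w)² (b(w) = (-1 + w)*(-1 + w) = (-1 + w)²)
W(g, R) = ⅙ (W(g, R) = 1/(4 + 2) + (-1 + 1)² = 1/6 + 0² = ⅙ + 0 = ⅙)
-29 + F(-12)*W(-20, 14) = -29 + (-1 + 2*(-12))*(⅙) = -29 + (-1 - 24)*(⅙) = -29 - 25*⅙ = -29 - 25/6 = -199/6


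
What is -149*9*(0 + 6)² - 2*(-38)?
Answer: -48200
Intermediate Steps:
-149*9*(0 + 6)² - 2*(-38) = -149*(6*3)² + 76 = -149*18² + 76 = -149*324 + 76 = -48276 + 76 = -48200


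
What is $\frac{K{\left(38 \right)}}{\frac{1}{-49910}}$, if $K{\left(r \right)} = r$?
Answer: $-1896580$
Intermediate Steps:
$\frac{K{\left(38 \right)}}{\frac{1}{-49910}} = \frac{38}{\frac{1}{-49910}} = \frac{38}{- \frac{1}{49910}} = 38 \left(-49910\right) = -1896580$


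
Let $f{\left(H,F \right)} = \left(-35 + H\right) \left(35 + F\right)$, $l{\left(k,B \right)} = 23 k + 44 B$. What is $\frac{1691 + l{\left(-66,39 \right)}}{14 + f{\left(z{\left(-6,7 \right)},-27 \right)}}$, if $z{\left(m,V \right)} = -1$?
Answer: $- \frac{1889}{274} \approx -6.8942$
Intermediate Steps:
$\frac{1691 + l{\left(-66,39 \right)}}{14 + f{\left(z{\left(-6,7 \right)},-27 \right)}} = \frac{1691 + \left(23 \left(-66\right) + 44 \cdot 39\right)}{14 - 288} = \frac{1691 + \left(-1518 + 1716\right)}{14 + \left(-1225 + 945 - 35 + 27\right)} = \frac{1691 + 198}{14 - 288} = \frac{1889}{-274} = 1889 \left(- \frac{1}{274}\right) = - \frac{1889}{274}$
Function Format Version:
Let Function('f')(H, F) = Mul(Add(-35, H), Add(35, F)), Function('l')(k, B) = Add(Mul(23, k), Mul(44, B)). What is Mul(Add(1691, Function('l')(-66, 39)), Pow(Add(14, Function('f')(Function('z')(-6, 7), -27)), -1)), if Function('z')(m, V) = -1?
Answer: Rational(-1889, 274) ≈ -6.8942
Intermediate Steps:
Mul(Add(1691, Function('l')(-66, 39)), Pow(Add(14, Function('f')(Function('z')(-6, 7), -27)), -1)) = Mul(Add(1691, Add(Mul(23, -66), Mul(44, 39))), Pow(Add(14, Add(-1225, Mul(-35, -27), Mul(35, -1), Mul(-27, -1))), -1)) = Mul(Add(1691, Add(-1518, 1716)), Pow(Add(14, Add(-1225, 945, -35, 27)), -1)) = Mul(Add(1691, 198), Pow(Add(14, -288), -1)) = Mul(1889, Pow(-274, -1)) = Mul(1889, Rational(-1, 274)) = Rational(-1889, 274)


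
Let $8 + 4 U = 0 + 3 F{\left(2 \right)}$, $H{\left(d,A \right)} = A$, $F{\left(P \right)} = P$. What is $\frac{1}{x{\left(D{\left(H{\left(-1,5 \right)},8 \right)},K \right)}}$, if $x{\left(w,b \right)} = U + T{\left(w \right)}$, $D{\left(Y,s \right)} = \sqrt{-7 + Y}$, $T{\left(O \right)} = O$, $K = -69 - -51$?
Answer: $- \frac{2}{9} - \frac{4 i \sqrt{2}}{9} \approx -0.22222 - 0.62854 i$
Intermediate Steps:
$K = -18$ ($K = -69 + 51 = -18$)
$U = - \frac{1}{2}$ ($U = -2 + \frac{0 + 3 \cdot 2}{4} = -2 + \frac{0 + 6}{4} = -2 + \frac{1}{4} \cdot 6 = -2 + \frac{3}{2} = - \frac{1}{2} \approx -0.5$)
$x{\left(w,b \right)} = - \frac{1}{2} + w$
$\frac{1}{x{\left(D{\left(H{\left(-1,5 \right)},8 \right)},K \right)}} = \frac{1}{- \frac{1}{2} + \sqrt{-7 + 5}} = \frac{1}{- \frac{1}{2} + \sqrt{-2}} = \frac{1}{- \frac{1}{2} + i \sqrt{2}}$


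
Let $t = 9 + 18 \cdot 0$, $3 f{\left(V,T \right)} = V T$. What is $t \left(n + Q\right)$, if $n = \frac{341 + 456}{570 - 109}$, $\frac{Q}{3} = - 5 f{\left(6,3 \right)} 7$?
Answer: $- \frac{2606697}{461} \approx -5654.4$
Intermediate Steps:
$f{\left(V,T \right)} = \frac{T V}{3}$ ($f{\left(V,T \right)} = \frac{V T}{3} = \frac{T V}{3}$)
$Q = -630$ ($Q = 3 - 5 \cdot \frac{1}{3} \cdot 3 \cdot 6 \cdot 7 = 3 \left(-5\right) 6 \cdot 7 = 3 \left(\left(-30\right) 7\right) = 3 \left(-210\right) = -630$)
$n = \frac{797}{461} \approx 1.7289$
$t = 9$ ($t = 9 + 0 = 9$)
$t \left(n + Q\right) = 9 \left(\frac{797}{461} - 630\right) = 9 \left(- \frac{289633}{461}\right) = - \frac{2606697}{461}$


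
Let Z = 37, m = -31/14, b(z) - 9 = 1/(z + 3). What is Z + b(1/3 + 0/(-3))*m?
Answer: 2297/140 ≈ 16.407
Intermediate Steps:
b(z) = 9 + 1/(3 + z) (b(z) = 9 + 1/(z + 3) = 9 + 1/(3 + z))
m = -31/14 (m = -31*1/14 = -31/14 ≈ -2.2143)
Z + b(1/3 + 0/(-3))*m = 37 + ((28 + 9*(1/3 + 0/(-3)))/(3 + (1/3 + 0/(-3))))*(-31/14) = 37 + ((28 + 9*(1*(1/3) + 0*(-1/3)))/(3 + (1*(1/3) + 0*(-1/3))))*(-31/14) = 37 + ((28 + 9*(1/3 + 0))/(3 + (1/3 + 0)))*(-31/14) = 37 + ((28 + 9*(1/3))/(3 + 1/3))*(-31/14) = 37 + ((28 + 3)/(10/3))*(-31/14) = 37 + ((3/10)*31)*(-31/14) = 37 + (93/10)*(-31/14) = 37 - 2883/140 = 2297/140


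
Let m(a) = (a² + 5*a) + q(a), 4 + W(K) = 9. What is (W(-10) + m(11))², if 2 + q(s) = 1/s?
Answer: 3880900/121 ≈ 32074.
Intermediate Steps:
q(s) = -2 + 1/s
W(K) = 5 (W(K) = -4 + 9 = 5)
m(a) = -2 + 1/a + a² + 5*a (m(a) = (a² + 5*a) + (-2 + 1/a) = -2 + 1/a + a² + 5*a)
(W(-10) + m(11))² = (5 + (-2 + 1/11 + 11² + 5*11))² = (5 + (-2 + 1/11 + 121 + 55))² = (5 + 1915/11)² = (1970/11)² = 3880900/121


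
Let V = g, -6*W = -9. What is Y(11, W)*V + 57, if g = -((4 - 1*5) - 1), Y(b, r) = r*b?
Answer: 90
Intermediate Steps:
W = 3/2 (W = -⅙*(-9) = 3/2 ≈ 1.5000)
Y(b, r) = b*r
g = 2 (g = -((4 - 5) - 1) = -(-1 - 1) = -1*(-2) = 2)
V = 2
Y(11, W)*V + 57 = (11*(3/2))*2 + 57 = (33/2)*2 + 57 = 33 + 57 = 90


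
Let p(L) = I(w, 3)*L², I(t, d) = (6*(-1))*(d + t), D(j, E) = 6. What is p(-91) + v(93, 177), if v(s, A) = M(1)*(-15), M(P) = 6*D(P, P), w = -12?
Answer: 446634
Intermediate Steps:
I(t, d) = -6*d - 6*t (I(t, d) = -6*(d + t) = -6*d - 6*t)
M(P) = 36 (M(P) = 6*6 = 36)
v(s, A) = -540 (v(s, A) = 36*(-15) = -540)
p(L) = 54*L² (p(L) = (-6*3 - 6*(-12))*L² = (-18 + 72)*L² = 54*L²)
p(-91) + v(93, 177) = 54*(-91)² - 540 = 54*8281 - 540 = 447174 - 540 = 446634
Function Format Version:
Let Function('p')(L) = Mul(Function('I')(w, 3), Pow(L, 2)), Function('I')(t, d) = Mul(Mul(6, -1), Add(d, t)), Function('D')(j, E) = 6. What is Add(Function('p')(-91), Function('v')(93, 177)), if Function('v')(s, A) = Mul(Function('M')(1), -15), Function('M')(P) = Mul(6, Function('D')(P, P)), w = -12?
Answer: 446634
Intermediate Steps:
Function('I')(t, d) = Add(Mul(-6, d), Mul(-6, t)) (Function('I')(t, d) = Mul(-6, Add(d, t)) = Add(Mul(-6, d), Mul(-6, t)))
Function('M')(P) = 36 (Function('M')(P) = Mul(6, 6) = 36)
Function('v')(s, A) = -540 (Function('v')(s, A) = Mul(36, -15) = -540)
Function('p')(L) = Mul(54, Pow(L, 2)) (Function('p')(L) = Mul(Add(Mul(-6, 3), Mul(-6, -12)), Pow(L, 2)) = Mul(Add(-18, 72), Pow(L, 2)) = Mul(54, Pow(L, 2)))
Add(Function('p')(-91), Function('v')(93, 177)) = Add(Mul(54, Pow(-91, 2)), -540) = Add(Mul(54, 8281), -540) = Add(447174, -540) = 446634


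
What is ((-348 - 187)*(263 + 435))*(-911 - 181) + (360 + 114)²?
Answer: 408010236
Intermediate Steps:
((-348 - 187)*(263 + 435))*(-911 - 181) + (360 + 114)² = -535*698*(-1092) + 474² = -373430*(-1092) + 224676 = 407785560 + 224676 = 408010236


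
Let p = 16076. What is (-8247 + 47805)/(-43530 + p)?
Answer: -19779/13727 ≈ -1.4409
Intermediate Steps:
(-8247 + 47805)/(-43530 + p) = (-8247 + 47805)/(-43530 + 16076) = 39558/(-27454) = 39558*(-1/27454) = -19779/13727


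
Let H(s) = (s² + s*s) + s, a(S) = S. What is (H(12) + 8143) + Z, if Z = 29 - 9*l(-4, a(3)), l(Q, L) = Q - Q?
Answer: 8472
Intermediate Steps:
l(Q, L) = 0
Z = 29 (Z = 29 - 9*0 = 29 + 0 = 29)
H(s) = s + 2*s² (H(s) = (s² + s²) + s = 2*s² + s = s + 2*s²)
(H(12) + 8143) + Z = (12*(1 + 2*12) + 8143) + 29 = (12*(1 + 24) + 8143) + 29 = (12*25 + 8143) + 29 = (300 + 8143) + 29 = 8443 + 29 = 8472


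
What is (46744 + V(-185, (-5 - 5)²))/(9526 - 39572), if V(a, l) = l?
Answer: -23422/15023 ≈ -1.5591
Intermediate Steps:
(46744 + V(-185, (-5 - 5)²))/(9526 - 39572) = (46744 + (-5 - 5)²)/(9526 - 39572) = (46744 + (-10)²)/(-30046) = (46744 + 100)*(-1/30046) = 46844*(-1/30046) = -23422/15023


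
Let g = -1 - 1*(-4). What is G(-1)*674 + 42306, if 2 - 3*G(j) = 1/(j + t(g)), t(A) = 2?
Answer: 127592/3 ≈ 42531.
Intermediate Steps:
g = 3 (g = -1 + 4 = 3)
G(j) = ⅔ - 1/(3*(2 + j)) (G(j) = ⅔ - 1/(3*(j + 2)) = ⅔ - 1/(3*(2 + j)))
G(-1)*674 + 42306 = ((3 + 2*(-1))/(3*(2 - 1)))*674 + 42306 = ((⅓)*(3 - 2)/1)*674 + 42306 = ((⅓)*1*1)*674 + 42306 = (⅓)*674 + 42306 = 674/3 + 42306 = 127592/3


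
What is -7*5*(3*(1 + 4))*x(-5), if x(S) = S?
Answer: 2625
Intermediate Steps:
-7*5*(3*(1 + 4))*x(-5) = -7*5*(3*(1 + 4))*(-5) = -7*5*(3*5)*(-5) = -7*5*15*(-5) = -525*(-5) = -7*(-375) = 2625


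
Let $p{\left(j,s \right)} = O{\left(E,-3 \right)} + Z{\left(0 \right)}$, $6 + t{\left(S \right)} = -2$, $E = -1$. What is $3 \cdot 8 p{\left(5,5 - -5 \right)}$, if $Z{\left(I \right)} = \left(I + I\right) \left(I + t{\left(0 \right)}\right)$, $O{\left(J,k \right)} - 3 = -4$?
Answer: $-24$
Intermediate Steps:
$t{\left(S \right)} = -8$ ($t{\left(S \right)} = -6 - 2 = -8$)
$O{\left(J,k \right)} = -1$ ($O{\left(J,k \right)} = 3 - 4 = -1$)
$Z{\left(I \right)} = 2 I \left(-8 + I\right)$ ($Z{\left(I \right)} = \left(I + I\right) \left(I - 8\right) = 2 I \left(-8 + I\right)$)
$p{\left(j,s \right)} = -1$ ($p{\left(j,s \right)} = -1 + 2 \cdot 0 \left(-8 + 0\right) = -1 + 2 \cdot 0 \left(-8\right) = -1 + 0 = -1$)
$3 \cdot 8 p{\left(5,5 - -5 \right)} = 3 \cdot 8 \left(-1\right) = 24 \left(-1\right) = -24$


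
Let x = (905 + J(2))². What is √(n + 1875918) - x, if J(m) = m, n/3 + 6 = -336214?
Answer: -822649 + 3*√96362 ≈ -8.2172e+5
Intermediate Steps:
n = -1008660 (n = -18 + 3*(-336214) = -18 - 1008642 = -1008660)
x = 822649 (x = (905 + 2)² = 907² = 822649)
√(n + 1875918) - x = √(-1008660 + 1875918) - 1*822649 = √867258 - 822649 = 3*√96362 - 822649 = -822649 + 3*√96362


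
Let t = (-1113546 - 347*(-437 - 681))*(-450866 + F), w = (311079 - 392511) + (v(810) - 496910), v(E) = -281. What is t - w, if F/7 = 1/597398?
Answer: 97719063682722277/298699 ≈ 3.2715e+11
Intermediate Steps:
F = 7/597398 ≈ 1.1717e-5
w = -578623 (w = (311079 - 392511) + (-281 - 496910) = -81432 - 497191 = -578623)
t = 97718890848610800/298699 (t = (-1113546 - 347*(-437 - 681))*(-450866 + 7/597398) = (-1113546 - 347*(-1118))*(-269346446661/597398) = (-1113546 + 387946)*(-269346446661/597398) = -725600*(-269346446661/597398) = 97718890848610800/298699 ≈ 3.2715e+11)
t - w = 97718890848610800/298699 - 1*(-578623) = 97718890848610800/298699 + 578623 = 97719063682722277/298699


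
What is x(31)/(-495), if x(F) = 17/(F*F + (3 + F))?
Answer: -17/492525 ≈ -3.4516e-5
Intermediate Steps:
x(F) = 17/(3 + F + F²) (x(F) = 17/(F² + (3 + F)) = 17/(3 + F + F²))
x(31)/(-495) = (17/(3 + 31 + 31²))/(-495) = (17/(3 + 31 + 961))*(-1/495) = (17/995)*(-1/495) = -17/492525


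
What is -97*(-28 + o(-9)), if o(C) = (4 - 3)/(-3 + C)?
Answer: 32689/12 ≈ 2724.1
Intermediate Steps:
o(C) = 1/(-3 + C)
-97*(-28 + o(-9)) = -97*(-28 + 1/(-3 - 9)) = -97*(-28 + 1/(-12)) = -97*(-28 - 1/12) = -97*(-337/12) = 32689/12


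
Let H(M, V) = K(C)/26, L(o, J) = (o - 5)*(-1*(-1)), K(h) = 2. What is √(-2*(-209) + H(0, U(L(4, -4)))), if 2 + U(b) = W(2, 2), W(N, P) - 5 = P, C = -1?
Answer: √70655/13 ≈ 20.447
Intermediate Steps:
W(N, P) = 5 + P
L(o, J) = -5 + o (L(o, J) = (-5 + o)*1 = -5 + o)
U(b) = 5 (U(b) = -2 + (5 + 2) = -2 + 7 = 5)
H(M, V) = 1/13 (H(M, V) = 2/26 = 2*(1/26) = 1/13)
√(-2*(-209) + H(0, U(L(4, -4)))) = √(-2*(-209) + 1/13) = √(418 + 1/13) = √(5435/13) = √70655/13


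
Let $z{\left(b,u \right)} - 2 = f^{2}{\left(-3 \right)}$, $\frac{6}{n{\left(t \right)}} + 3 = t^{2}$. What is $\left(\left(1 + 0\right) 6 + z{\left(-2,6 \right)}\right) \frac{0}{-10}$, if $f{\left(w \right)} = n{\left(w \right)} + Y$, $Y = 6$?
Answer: $0$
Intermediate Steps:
$n{\left(t \right)} = \frac{6}{-3 + t^{2}}$
$f{\left(w \right)} = 6 + \frac{6}{-3 + w^{2}}$ ($f{\left(w \right)} = \frac{6}{-3 + w^{2}} + 6 = 6 + \frac{6}{-3 + w^{2}}$)
$z{\left(b,u \right)} = 51$ ($z{\left(b,u \right)} = 2 + \left(\frac{6 \left(-2 + \left(-3\right)^{2}\right)}{-3 + \left(-3\right)^{2}}\right)^{2} = 2 + \left(\frac{6 \left(-2 + 9\right)}{-3 + 9}\right)^{2} = 2 + \left(6 \cdot \frac{1}{6} \cdot 7\right)^{2} = 2 + 7^{2} = 2 + 49 = 51$)
$\left(\left(1 + 0\right) 6 + z{\left(-2,6 \right)}\right) \frac{0}{-10} = \left(\left(1 + 0\right) 6 + 51\right) \frac{0}{-10} = \left(1 \cdot 6 + 51\right) 0 \left(- \frac{1}{10}\right) = \left(6 + 51\right) 0 = 57 \cdot 0 = 0$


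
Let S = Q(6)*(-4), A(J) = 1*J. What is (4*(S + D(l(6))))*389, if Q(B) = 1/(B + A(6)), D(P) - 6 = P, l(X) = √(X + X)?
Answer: 26452/3 + 3112*√3 ≈ 14207.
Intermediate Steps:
A(J) = J
l(X) = √2*√X (l(X) = √(2*X) = √2*√X)
D(P) = 6 + P
Q(B) = 1/(6 + B) (Q(B) = 1/(B + 6) = 1/(6 + B))
S = -⅓ (S = -4/(6 + 6) = -4/12 = (1/12)*(-4) = -⅓ ≈ -0.33333)
(4*(S + D(l(6))))*389 = (4*(-⅓ + (6 + √2*√6)))*389 = (4*(-⅓ + (6 + 2*√3)))*389 = (4*(17/3 + 2*√3))*389 = (68/3 + 8*√3)*389 = 26452/3 + 3112*√3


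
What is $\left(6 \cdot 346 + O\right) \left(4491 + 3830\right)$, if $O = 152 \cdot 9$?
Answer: $28657524$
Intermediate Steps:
$O = 1368$
$\left(6 \cdot 346 + O\right) \left(4491 + 3830\right) = \left(6 \cdot 346 + 1368\right) \left(4491 + 3830\right) = \left(2076 + 1368\right) 8321 = 3444 \cdot 8321 = 28657524$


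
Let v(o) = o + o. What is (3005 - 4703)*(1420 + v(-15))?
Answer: -2360220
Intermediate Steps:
v(o) = 2*o
(3005 - 4703)*(1420 + v(-15)) = (3005 - 4703)*(1420 + 2*(-15)) = -1698*(1420 - 30) = -1698*1390 = -2360220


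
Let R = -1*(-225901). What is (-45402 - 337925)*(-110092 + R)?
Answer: -44392716543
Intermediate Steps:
R = 225901
(-45402 - 337925)*(-110092 + R) = (-45402 - 337925)*(-110092 + 225901) = -383327*115809 = -44392716543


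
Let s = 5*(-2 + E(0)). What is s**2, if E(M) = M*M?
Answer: 100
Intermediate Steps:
E(M) = M**2
s = -10 (s = 5*(-2 + 0**2) = 5*(-2 + 0) = 5*(-2) = -10)
s**2 = (-10)**2 = 100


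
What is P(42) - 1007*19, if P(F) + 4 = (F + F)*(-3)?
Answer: -19389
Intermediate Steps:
P(F) = -4 - 6*F (P(F) = -4 + (F + F)*(-3) = -4 + (2*F)*(-3) = -4 - 6*F)
P(42) - 1007*19 = (-4 - 6*42) - 1007*19 = (-4 - 252) - 1*19133 = -256 - 19133 = -19389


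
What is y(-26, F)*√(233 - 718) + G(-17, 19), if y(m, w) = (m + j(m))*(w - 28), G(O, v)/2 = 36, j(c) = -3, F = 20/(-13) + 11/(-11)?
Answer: 72 + 11513*I*√485/13 ≈ 72.0 + 19504.0*I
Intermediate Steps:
F = -33/13 (F = 20*(-1/13) + 11*(-1/11) = -20/13 - 1 = -33/13 ≈ -2.5385)
G(O, v) = 72 (G(O, v) = 2*36 = 72)
y(m, w) = (-28 + w)*(-3 + m) (y(m, w) = (m - 3)*(w - 28) = (-3 + m)*(-28 + w) = (-28 + w)*(-3 + m))
y(-26, F)*√(233 - 718) + G(-17, 19) = (84 - 28*(-26) - 3*(-33/13) - 26*(-33/13))*√(233 - 718) + 72 = (84 + 728 + 99/13 + 66)*√(-485) + 72 = 11513*(I*√485)/13 + 72 = 11513*I*√485/13 + 72 = 72 + 11513*I*√485/13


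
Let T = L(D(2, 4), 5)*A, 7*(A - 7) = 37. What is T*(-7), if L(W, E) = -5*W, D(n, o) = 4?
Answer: 1720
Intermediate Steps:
A = 86/7 (A = 7 + (⅐)*37 = 7 + 37/7 = 86/7 ≈ 12.286)
T = -1720/7 (T = -5*4*(86/7) = -20*86/7 = -1720/7 ≈ -245.71)
T*(-7) = -1720/7*(-7) = 1720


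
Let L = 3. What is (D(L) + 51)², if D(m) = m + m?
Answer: 3249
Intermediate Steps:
D(m) = 2*m
(D(L) + 51)² = (2*3 + 51)² = (6 + 51)² = 57² = 3249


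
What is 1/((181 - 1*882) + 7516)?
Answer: 1/6815 ≈ 0.00014674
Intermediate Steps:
1/((181 - 1*882) + 7516) = 1/((181 - 882) + 7516) = 1/(-701 + 7516) = 1/6815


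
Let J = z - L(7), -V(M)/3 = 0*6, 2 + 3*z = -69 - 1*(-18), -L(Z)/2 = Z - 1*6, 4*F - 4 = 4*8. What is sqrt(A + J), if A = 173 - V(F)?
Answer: 2*sqrt(354)/3 ≈ 12.543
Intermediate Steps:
F = 9 (F = 1 + (4*8)/4 = 1 + (1/4)*32 = 1 + 8 = 9)
L(Z) = 12 - 2*Z (L(Z) = -2*(Z - 1*6) = -2*(Z - 6) = -2*(-6 + Z) = 12 - 2*Z)
z = -53/3 (z = -2/3 + (-69 - 1*(-18))/3 = -2/3 + (-69 + 18)/3 = -2/3 + (1/3)*(-51) = -2/3 - 17 = -53/3 ≈ -17.667)
V(M) = 0 (V(M) = -0*6 = -3*0 = 0)
J = -47/3 (J = -53/3 - (12 - 2*7) = -53/3 - (12 - 14) = -53/3 - 1*(-2) = -53/3 + 2 = -47/3 ≈ -15.667)
A = 173 (A = 173 - 1*0 = 173 + 0 = 173)
sqrt(A + J) = sqrt(173 - 47/3) = sqrt(472/3) = 2*sqrt(354)/3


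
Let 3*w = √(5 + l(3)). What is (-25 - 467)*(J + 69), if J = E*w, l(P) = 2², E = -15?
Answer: -26568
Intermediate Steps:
l(P) = 4
w = 1 (w = √(5 + 4)/3 = √9/3 = (⅓)*3 = 1)
J = -15 (J = -15*1 = -15)
(-25 - 467)*(J + 69) = (-25 - 467)*(-15 + 69) = -492*54 = -26568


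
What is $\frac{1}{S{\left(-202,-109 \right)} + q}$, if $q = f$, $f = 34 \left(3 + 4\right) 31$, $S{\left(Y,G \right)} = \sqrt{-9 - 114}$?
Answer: $\frac{7378}{54435007} - \frac{i \sqrt{123}}{54435007} \approx 0.00013554 - 2.0374 \cdot 10^{-7} i$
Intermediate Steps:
$S{\left(Y,G \right)} = i \sqrt{123}$ ($S{\left(Y,G \right)} = \sqrt{-123} = i \sqrt{123}$)
$f = 7378$ ($f = 34 \cdot 7 \cdot 31 = 238 \cdot 31 = 7378$)
$q = 7378$
$\frac{1}{S{\left(-202,-109 \right)} + q} = \frac{1}{i \sqrt{123} + 7378} = \frac{1}{7378 + i \sqrt{123}}$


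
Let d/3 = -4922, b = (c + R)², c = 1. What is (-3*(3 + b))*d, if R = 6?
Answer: 2303496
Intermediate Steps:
b = 49 (b = (1 + 6)² = 7² = 49)
d = -14766 (d = 3*(-4922) = -14766)
(-3*(3 + b))*d = -3*(3 + 49)*(-14766) = -3*52*(-14766) = -156*(-14766) = 2303496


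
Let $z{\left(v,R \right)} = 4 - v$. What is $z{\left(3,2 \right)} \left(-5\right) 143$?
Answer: $-715$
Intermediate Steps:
$z{\left(3,2 \right)} \left(-5\right) 143 = \left(4 - 3\right) \left(-5\right) 143 = 1 \left(-5\right) 143 = \left(-5\right) 143 = -715$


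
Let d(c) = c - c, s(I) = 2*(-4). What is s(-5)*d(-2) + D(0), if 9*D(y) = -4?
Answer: -4/9 ≈ -0.44444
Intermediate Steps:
s(I) = -8
D(y) = -4/9 (D(y) = (⅑)*(-4) = -4/9)
d(c) = 0
s(-5)*d(-2) + D(0) = -8*0 - 4/9 = 0 - 4/9 = -4/9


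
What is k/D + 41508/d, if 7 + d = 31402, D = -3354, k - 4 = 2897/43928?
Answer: 156665474219/118604282160 ≈ 1.3209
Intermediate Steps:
k = 178609/43928 (k = 4 + 2897/43928 = 178609/43928 ≈ 4.0659)
d = 31395 (d = -7 + 31402 = 31395)
k/D + 41508/d = (178609/43928)/(-3354) + 41508/31395 = (178609/43928)*(-1/3354) + 41508*(1/31395) = -178609/147334512 + 13836/10465 = 156665474219/118604282160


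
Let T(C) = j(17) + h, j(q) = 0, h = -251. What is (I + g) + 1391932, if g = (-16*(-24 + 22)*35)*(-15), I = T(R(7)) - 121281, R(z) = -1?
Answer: 1253600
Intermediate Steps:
T(C) = -251 (T(C) = 0 - 251 = -251)
I = -121532 (I = -251 - 121281 = -121532)
g = -16800 (g = (-16*(-2)*35)*(-15) = (32*35)*(-15) = 1120*(-15) = -16800)
(I + g) + 1391932 = (-121532 - 16800) + 1391932 = -138332 + 1391932 = 1253600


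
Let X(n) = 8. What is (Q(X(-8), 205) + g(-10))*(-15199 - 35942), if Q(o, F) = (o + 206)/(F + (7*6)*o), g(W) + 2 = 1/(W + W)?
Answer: 915475041/10820 ≈ 84610.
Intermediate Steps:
g(W) = -2 + 1/(2*W) (g(W) = -2 + 1/(W + W) = -2 + 1/(2*W))
Q(o, F) = (206 + o)/(F + 42*o)
(Q(X(-8), 205) + g(-10))*(-15199 - 35942) = ((206 + 8)/(205 + 42*8) + (-2 + (½)/(-10)))*(-15199 - 35942) = (214/(205 + 336) + (-2 + (½)*(-⅒)))*(-51141) = (214/541 + (-2 - 1/20))*(-51141) = ((1/541)*214 - 41/20)*(-51141) = (214/541 - 41/20)*(-51141) = -17901/10820*(-51141) = 915475041/10820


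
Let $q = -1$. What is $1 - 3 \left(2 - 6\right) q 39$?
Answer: $-468$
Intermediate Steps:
$1 - 3 \left(2 - 6\right) q 39 = 1 - 3 \left(2 - 6\right) \left(-1\right) 39 = 1 \left(-3\right) \left(-4\right) \left(-1\right) 39 = 1 \cdot 12 \left(-1\right) 39 = 1 \left(-12\right) 39 = \left(-12\right) 39 = -468$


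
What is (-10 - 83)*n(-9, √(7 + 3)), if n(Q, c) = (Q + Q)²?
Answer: -30132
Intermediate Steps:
n(Q, c) = 4*Q² (n(Q, c) = (2*Q)² = 4*Q²)
(-10 - 83)*n(-9, √(7 + 3)) = (-10 - 83)*(4*(-9)²) = -372*81 = -93*324 = -30132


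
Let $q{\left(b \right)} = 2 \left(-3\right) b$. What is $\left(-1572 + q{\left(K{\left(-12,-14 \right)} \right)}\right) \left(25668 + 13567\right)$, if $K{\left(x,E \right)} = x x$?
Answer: $-95576460$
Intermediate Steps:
$K{\left(x,E \right)} = x^{2}$
$q{\left(b \right)} = - 6 b$
$\left(-1572 + q{\left(K{\left(-12,-14 \right)} \right)}\right) \left(25668 + 13567\right) = \left(-1572 - 6 \left(-12\right)^{2}\right) \left(25668 + 13567\right) = \left(-1572 - 864\right) 39235 = \left(-2436\right) 39235 = -95576460$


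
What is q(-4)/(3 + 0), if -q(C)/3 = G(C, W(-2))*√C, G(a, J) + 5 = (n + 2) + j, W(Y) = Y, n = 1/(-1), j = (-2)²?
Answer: 0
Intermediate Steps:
j = 4
n = -1
G(a, J) = 0 (G(a, J) = -5 + ((-1 + 2) + 4) = -5 + (1 + 4) = -5 + 5 = 0)
q(C) = 0 (q(C) = -0*√C = -3*0 = 0)
q(-4)/(3 + 0) = 0/(3 + 0) = 0/3 = (⅓)*0 = 0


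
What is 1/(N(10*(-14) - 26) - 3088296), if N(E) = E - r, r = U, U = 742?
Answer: -1/3089204 ≈ -3.2371e-7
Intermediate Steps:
r = 742
N(E) = -742 + E (N(E) = E - 1*742 = E - 742 = -742 + E)
1/(N(10*(-14) - 26) - 3088296) = 1/((-742 + (10*(-14) - 26)) - 3088296) = 1/((-742 + (-140 - 26)) - 3088296) = 1/((-742 - 166) - 3088296) = 1/(-908 - 3088296) = 1/(-3089204) = -1/3089204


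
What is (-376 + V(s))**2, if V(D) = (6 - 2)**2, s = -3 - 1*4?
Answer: 129600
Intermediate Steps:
s = -7 (s = -3 - 4 = -7)
V(D) = 16 (V(D) = 4**2 = 16)
(-376 + V(s))**2 = (-376 + 16)**2 = (-360)**2 = 129600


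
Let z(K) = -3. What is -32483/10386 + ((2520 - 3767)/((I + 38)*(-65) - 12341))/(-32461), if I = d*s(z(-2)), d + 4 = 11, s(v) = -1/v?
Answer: -23665661227385/7566768948024 ≈ -3.1276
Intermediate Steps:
d = 7 (d = -4 + 11 = 7)
I = 7/3 (I = 7*(-1/(-3)) = 7*(-1*(-⅓)) = 7*(⅓) = 7/3 ≈ 2.3333)
-32483/10386 + ((2520 - 3767)/((I + 38)*(-65) - 12341))/(-32461) = -32483/10386 + ((2520 - 3767)/((7/3 + 38)*(-65) - 12341))/(-32461) = -32483*1/10386 - 1247/((121/3)*(-65) - 12341)*(-1/32461) = -32483/10386 - 1247/(-7865/3 - 12341)*(-1/32461) = -32483/10386 - 1247/(-44888/3)*(-1/32461) = -32483/10386 - 1247*(-3/44888)*(-1/32461) = -32483/10386 + (3741/44888)*(-1/32461) = -32483/10386 - 3741/1457109368 = -23665661227385/7566768948024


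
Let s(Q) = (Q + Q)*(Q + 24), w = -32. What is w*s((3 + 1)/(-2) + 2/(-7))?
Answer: 155648/49 ≈ 3176.5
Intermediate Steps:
s(Q) = 2*Q*(24 + Q) (s(Q) = (2*Q)*(24 + Q) = 2*Q*(24 + Q))
w*s((3 + 1)/(-2) + 2/(-7)) = -64*((3 + 1)/(-2) + 2/(-7))*(24 + ((3 + 1)/(-2) + 2/(-7))) = -64*(4*(-½) + 2*(-⅐))*(24 + (4*(-½) + 2*(-⅐))) = -64*(-2 - 2/7)*(24 + (-2 - 2/7)) = -64*(-16)*(24 - 16/7)/7 = -64*(-16)*152/(7*7) = -32*(-4864/49) = 155648/49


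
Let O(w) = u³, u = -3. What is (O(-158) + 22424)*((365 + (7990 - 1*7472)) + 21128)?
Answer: 492980367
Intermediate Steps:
O(w) = -27 (O(w) = (-3)³ = -27)
(O(-158) + 22424)*((365 + (7990 - 1*7472)) + 21128) = (-27 + 22424)*((365 + (7990 - 1*7472)) + 21128) = 22397*((365 + (7990 - 7472)) + 21128) = 22397*((365 + 518) + 21128) = 22397*(883 + 21128) = 22397*22011 = 492980367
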